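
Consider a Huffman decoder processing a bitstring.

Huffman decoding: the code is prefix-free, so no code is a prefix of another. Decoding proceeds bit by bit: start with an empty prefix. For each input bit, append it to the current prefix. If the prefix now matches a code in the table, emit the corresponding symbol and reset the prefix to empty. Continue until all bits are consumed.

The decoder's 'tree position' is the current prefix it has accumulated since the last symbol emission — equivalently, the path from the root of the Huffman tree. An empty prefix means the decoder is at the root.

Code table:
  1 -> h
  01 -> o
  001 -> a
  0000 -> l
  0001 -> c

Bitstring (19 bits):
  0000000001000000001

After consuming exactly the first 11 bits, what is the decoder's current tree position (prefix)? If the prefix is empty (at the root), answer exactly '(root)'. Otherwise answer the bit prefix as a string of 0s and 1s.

Answer: 0

Derivation:
Bit 0: prefix='0' (no match yet)
Bit 1: prefix='00' (no match yet)
Bit 2: prefix='000' (no match yet)
Bit 3: prefix='0000' -> emit 'l', reset
Bit 4: prefix='0' (no match yet)
Bit 5: prefix='00' (no match yet)
Bit 6: prefix='000' (no match yet)
Bit 7: prefix='0000' -> emit 'l', reset
Bit 8: prefix='0' (no match yet)
Bit 9: prefix='01' -> emit 'o', reset
Bit 10: prefix='0' (no match yet)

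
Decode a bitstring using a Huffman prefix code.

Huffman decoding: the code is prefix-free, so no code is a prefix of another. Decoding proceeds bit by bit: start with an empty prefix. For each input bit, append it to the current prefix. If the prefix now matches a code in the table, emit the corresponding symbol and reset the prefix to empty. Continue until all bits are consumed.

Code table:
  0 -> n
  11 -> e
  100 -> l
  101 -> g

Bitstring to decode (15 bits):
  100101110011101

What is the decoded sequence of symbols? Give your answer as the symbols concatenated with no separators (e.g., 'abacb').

Bit 0: prefix='1' (no match yet)
Bit 1: prefix='10' (no match yet)
Bit 2: prefix='100' -> emit 'l', reset
Bit 3: prefix='1' (no match yet)
Bit 4: prefix='10' (no match yet)
Bit 5: prefix='101' -> emit 'g', reset
Bit 6: prefix='1' (no match yet)
Bit 7: prefix='11' -> emit 'e', reset
Bit 8: prefix='0' -> emit 'n', reset
Bit 9: prefix='0' -> emit 'n', reset
Bit 10: prefix='1' (no match yet)
Bit 11: prefix='11' -> emit 'e', reset
Bit 12: prefix='1' (no match yet)
Bit 13: prefix='10' (no match yet)
Bit 14: prefix='101' -> emit 'g', reset

Answer: lgenneg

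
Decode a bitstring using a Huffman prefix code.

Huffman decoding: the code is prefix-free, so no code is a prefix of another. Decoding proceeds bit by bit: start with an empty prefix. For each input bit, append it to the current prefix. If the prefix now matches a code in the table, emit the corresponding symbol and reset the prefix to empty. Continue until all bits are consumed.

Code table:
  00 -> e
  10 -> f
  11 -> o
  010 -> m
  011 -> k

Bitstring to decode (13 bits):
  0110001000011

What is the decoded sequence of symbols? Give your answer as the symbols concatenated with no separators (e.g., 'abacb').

Bit 0: prefix='0' (no match yet)
Bit 1: prefix='01' (no match yet)
Bit 2: prefix='011' -> emit 'k', reset
Bit 3: prefix='0' (no match yet)
Bit 4: prefix='00' -> emit 'e', reset
Bit 5: prefix='0' (no match yet)
Bit 6: prefix='01' (no match yet)
Bit 7: prefix='010' -> emit 'm', reset
Bit 8: prefix='0' (no match yet)
Bit 9: prefix='00' -> emit 'e', reset
Bit 10: prefix='0' (no match yet)
Bit 11: prefix='01' (no match yet)
Bit 12: prefix='011' -> emit 'k', reset

Answer: kemek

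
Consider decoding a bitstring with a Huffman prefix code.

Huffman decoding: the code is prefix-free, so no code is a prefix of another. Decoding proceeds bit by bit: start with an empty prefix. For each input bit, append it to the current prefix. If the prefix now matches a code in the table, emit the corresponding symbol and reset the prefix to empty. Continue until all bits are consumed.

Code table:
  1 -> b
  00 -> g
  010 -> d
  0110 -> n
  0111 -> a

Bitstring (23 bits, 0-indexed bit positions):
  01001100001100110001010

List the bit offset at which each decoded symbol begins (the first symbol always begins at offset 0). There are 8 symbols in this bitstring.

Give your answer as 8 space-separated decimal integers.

Answer: 0 3 7 9 13 17 19 20

Derivation:
Bit 0: prefix='0' (no match yet)
Bit 1: prefix='01' (no match yet)
Bit 2: prefix='010' -> emit 'd', reset
Bit 3: prefix='0' (no match yet)
Bit 4: prefix='01' (no match yet)
Bit 5: prefix='011' (no match yet)
Bit 6: prefix='0110' -> emit 'n', reset
Bit 7: prefix='0' (no match yet)
Bit 8: prefix='00' -> emit 'g', reset
Bit 9: prefix='0' (no match yet)
Bit 10: prefix='01' (no match yet)
Bit 11: prefix='011' (no match yet)
Bit 12: prefix='0110' -> emit 'n', reset
Bit 13: prefix='0' (no match yet)
Bit 14: prefix='01' (no match yet)
Bit 15: prefix='011' (no match yet)
Bit 16: prefix='0110' -> emit 'n', reset
Bit 17: prefix='0' (no match yet)
Bit 18: prefix='00' -> emit 'g', reset
Bit 19: prefix='1' -> emit 'b', reset
Bit 20: prefix='0' (no match yet)
Bit 21: prefix='01' (no match yet)
Bit 22: prefix='010' -> emit 'd', reset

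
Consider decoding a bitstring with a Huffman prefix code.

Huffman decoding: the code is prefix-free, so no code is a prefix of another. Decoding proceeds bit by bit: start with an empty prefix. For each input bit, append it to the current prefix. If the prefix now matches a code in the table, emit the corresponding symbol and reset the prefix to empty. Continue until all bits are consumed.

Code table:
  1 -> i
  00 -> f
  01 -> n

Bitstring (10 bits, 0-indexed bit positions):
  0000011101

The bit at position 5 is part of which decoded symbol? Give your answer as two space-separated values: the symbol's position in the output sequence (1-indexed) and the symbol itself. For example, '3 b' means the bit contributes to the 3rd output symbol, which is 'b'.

Answer: 3 n

Derivation:
Bit 0: prefix='0' (no match yet)
Bit 1: prefix='00' -> emit 'f', reset
Bit 2: prefix='0' (no match yet)
Bit 3: prefix='00' -> emit 'f', reset
Bit 4: prefix='0' (no match yet)
Bit 5: prefix='01' -> emit 'n', reset
Bit 6: prefix='1' -> emit 'i', reset
Bit 7: prefix='1' -> emit 'i', reset
Bit 8: prefix='0' (no match yet)
Bit 9: prefix='01' -> emit 'n', reset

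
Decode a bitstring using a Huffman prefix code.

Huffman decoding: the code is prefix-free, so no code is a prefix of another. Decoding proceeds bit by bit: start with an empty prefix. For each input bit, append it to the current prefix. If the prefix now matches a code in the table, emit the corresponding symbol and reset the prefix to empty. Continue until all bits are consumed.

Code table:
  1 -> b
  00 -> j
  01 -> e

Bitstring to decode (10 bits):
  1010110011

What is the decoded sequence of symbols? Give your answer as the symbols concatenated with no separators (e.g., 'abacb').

Answer: beebjbb

Derivation:
Bit 0: prefix='1' -> emit 'b', reset
Bit 1: prefix='0' (no match yet)
Bit 2: prefix='01' -> emit 'e', reset
Bit 3: prefix='0' (no match yet)
Bit 4: prefix='01' -> emit 'e', reset
Bit 5: prefix='1' -> emit 'b', reset
Bit 6: prefix='0' (no match yet)
Bit 7: prefix='00' -> emit 'j', reset
Bit 8: prefix='1' -> emit 'b', reset
Bit 9: prefix='1' -> emit 'b', reset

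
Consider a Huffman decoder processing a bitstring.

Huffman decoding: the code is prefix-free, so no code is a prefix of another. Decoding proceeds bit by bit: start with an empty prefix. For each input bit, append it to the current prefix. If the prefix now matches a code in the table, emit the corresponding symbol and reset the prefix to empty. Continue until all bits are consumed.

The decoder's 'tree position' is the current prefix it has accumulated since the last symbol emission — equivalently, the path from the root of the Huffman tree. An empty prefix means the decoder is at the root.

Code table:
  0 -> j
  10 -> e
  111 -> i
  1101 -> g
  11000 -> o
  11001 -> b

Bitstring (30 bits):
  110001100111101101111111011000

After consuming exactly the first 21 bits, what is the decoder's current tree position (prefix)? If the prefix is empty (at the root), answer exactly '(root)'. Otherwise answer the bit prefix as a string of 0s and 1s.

Answer: (root)

Derivation:
Bit 0: prefix='1' (no match yet)
Bit 1: prefix='11' (no match yet)
Bit 2: prefix='110' (no match yet)
Bit 3: prefix='1100' (no match yet)
Bit 4: prefix='11000' -> emit 'o', reset
Bit 5: prefix='1' (no match yet)
Bit 6: prefix='11' (no match yet)
Bit 7: prefix='110' (no match yet)
Bit 8: prefix='1100' (no match yet)
Bit 9: prefix='11001' -> emit 'b', reset
Bit 10: prefix='1' (no match yet)
Bit 11: prefix='11' (no match yet)
Bit 12: prefix='111' -> emit 'i', reset
Bit 13: prefix='0' -> emit 'j', reset
Bit 14: prefix='1' (no match yet)
Bit 15: prefix='11' (no match yet)
Bit 16: prefix='110' (no match yet)
Bit 17: prefix='1101' -> emit 'g', reset
Bit 18: prefix='1' (no match yet)
Bit 19: prefix='11' (no match yet)
Bit 20: prefix='111' -> emit 'i', reset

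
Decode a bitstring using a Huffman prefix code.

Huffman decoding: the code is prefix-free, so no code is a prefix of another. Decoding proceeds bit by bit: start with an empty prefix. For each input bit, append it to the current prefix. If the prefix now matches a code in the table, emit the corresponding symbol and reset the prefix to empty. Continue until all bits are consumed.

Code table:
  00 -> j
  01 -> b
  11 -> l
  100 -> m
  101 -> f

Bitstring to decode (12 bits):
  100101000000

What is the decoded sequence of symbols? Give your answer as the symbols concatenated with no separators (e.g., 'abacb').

Answer: mfjjj

Derivation:
Bit 0: prefix='1' (no match yet)
Bit 1: prefix='10' (no match yet)
Bit 2: prefix='100' -> emit 'm', reset
Bit 3: prefix='1' (no match yet)
Bit 4: prefix='10' (no match yet)
Bit 5: prefix='101' -> emit 'f', reset
Bit 6: prefix='0' (no match yet)
Bit 7: prefix='00' -> emit 'j', reset
Bit 8: prefix='0' (no match yet)
Bit 9: prefix='00' -> emit 'j', reset
Bit 10: prefix='0' (no match yet)
Bit 11: prefix='00' -> emit 'j', reset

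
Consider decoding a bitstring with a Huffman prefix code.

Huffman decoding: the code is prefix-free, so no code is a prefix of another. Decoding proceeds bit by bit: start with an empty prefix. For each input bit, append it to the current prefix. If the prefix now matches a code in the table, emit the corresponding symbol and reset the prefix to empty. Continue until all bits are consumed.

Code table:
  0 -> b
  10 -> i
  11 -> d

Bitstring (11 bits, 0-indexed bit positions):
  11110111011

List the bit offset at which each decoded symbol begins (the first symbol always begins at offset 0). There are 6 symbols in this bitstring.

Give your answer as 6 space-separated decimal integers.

Bit 0: prefix='1' (no match yet)
Bit 1: prefix='11' -> emit 'd', reset
Bit 2: prefix='1' (no match yet)
Bit 3: prefix='11' -> emit 'd', reset
Bit 4: prefix='0' -> emit 'b', reset
Bit 5: prefix='1' (no match yet)
Bit 6: prefix='11' -> emit 'd', reset
Bit 7: prefix='1' (no match yet)
Bit 8: prefix='10' -> emit 'i', reset
Bit 9: prefix='1' (no match yet)
Bit 10: prefix='11' -> emit 'd', reset

Answer: 0 2 4 5 7 9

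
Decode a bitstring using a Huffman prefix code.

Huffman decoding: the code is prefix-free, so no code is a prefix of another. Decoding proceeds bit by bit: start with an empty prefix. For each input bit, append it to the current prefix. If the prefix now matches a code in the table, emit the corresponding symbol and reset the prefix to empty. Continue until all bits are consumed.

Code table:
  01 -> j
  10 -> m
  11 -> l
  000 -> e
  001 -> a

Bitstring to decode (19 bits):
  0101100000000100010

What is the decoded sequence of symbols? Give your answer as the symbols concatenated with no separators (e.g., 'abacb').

Bit 0: prefix='0' (no match yet)
Bit 1: prefix='01' -> emit 'j', reset
Bit 2: prefix='0' (no match yet)
Bit 3: prefix='01' -> emit 'j', reset
Bit 4: prefix='1' (no match yet)
Bit 5: prefix='10' -> emit 'm', reset
Bit 6: prefix='0' (no match yet)
Bit 7: prefix='00' (no match yet)
Bit 8: prefix='000' -> emit 'e', reset
Bit 9: prefix='0' (no match yet)
Bit 10: prefix='00' (no match yet)
Bit 11: prefix='000' -> emit 'e', reset
Bit 12: prefix='0' (no match yet)
Bit 13: prefix='01' -> emit 'j', reset
Bit 14: prefix='0' (no match yet)
Bit 15: prefix='00' (no match yet)
Bit 16: prefix='000' -> emit 'e', reset
Bit 17: prefix='1' (no match yet)
Bit 18: prefix='10' -> emit 'm', reset

Answer: jjmeejem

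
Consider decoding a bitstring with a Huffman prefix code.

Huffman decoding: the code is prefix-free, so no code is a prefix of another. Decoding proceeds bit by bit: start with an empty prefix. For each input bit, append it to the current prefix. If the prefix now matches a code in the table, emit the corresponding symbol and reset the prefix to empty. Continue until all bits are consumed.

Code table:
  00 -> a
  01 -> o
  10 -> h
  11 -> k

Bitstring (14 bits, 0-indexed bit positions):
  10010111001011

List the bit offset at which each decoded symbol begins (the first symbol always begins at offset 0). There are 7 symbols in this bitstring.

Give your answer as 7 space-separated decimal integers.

Bit 0: prefix='1' (no match yet)
Bit 1: prefix='10' -> emit 'h', reset
Bit 2: prefix='0' (no match yet)
Bit 3: prefix='01' -> emit 'o', reset
Bit 4: prefix='0' (no match yet)
Bit 5: prefix='01' -> emit 'o', reset
Bit 6: prefix='1' (no match yet)
Bit 7: prefix='11' -> emit 'k', reset
Bit 8: prefix='0' (no match yet)
Bit 9: prefix='00' -> emit 'a', reset
Bit 10: prefix='1' (no match yet)
Bit 11: prefix='10' -> emit 'h', reset
Bit 12: prefix='1' (no match yet)
Bit 13: prefix='11' -> emit 'k', reset

Answer: 0 2 4 6 8 10 12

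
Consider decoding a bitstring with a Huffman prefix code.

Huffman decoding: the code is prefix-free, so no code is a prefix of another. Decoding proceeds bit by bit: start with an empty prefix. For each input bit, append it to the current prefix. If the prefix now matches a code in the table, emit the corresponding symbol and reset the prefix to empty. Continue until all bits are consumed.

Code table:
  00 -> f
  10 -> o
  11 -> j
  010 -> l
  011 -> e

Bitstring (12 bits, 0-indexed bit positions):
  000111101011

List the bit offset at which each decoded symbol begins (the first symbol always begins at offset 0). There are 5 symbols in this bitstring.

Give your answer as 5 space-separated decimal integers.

Answer: 0 2 5 7 10

Derivation:
Bit 0: prefix='0' (no match yet)
Bit 1: prefix='00' -> emit 'f', reset
Bit 2: prefix='0' (no match yet)
Bit 3: prefix='01' (no match yet)
Bit 4: prefix='011' -> emit 'e', reset
Bit 5: prefix='1' (no match yet)
Bit 6: prefix='11' -> emit 'j', reset
Bit 7: prefix='0' (no match yet)
Bit 8: prefix='01' (no match yet)
Bit 9: prefix='010' -> emit 'l', reset
Bit 10: prefix='1' (no match yet)
Bit 11: prefix='11' -> emit 'j', reset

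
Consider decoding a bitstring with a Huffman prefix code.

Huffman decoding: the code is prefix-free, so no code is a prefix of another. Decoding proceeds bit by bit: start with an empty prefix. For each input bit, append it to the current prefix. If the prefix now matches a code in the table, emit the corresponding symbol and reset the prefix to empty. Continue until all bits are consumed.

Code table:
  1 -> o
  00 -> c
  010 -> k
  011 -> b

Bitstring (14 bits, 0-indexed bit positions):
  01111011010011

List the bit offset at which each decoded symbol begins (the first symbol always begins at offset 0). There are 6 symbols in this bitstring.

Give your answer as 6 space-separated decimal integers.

Answer: 0 3 4 5 8 11

Derivation:
Bit 0: prefix='0' (no match yet)
Bit 1: prefix='01' (no match yet)
Bit 2: prefix='011' -> emit 'b', reset
Bit 3: prefix='1' -> emit 'o', reset
Bit 4: prefix='1' -> emit 'o', reset
Bit 5: prefix='0' (no match yet)
Bit 6: prefix='01' (no match yet)
Bit 7: prefix='011' -> emit 'b', reset
Bit 8: prefix='0' (no match yet)
Bit 9: prefix='01' (no match yet)
Bit 10: prefix='010' -> emit 'k', reset
Bit 11: prefix='0' (no match yet)
Bit 12: prefix='01' (no match yet)
Bit 13: prefix='011' -> emit 'b', reset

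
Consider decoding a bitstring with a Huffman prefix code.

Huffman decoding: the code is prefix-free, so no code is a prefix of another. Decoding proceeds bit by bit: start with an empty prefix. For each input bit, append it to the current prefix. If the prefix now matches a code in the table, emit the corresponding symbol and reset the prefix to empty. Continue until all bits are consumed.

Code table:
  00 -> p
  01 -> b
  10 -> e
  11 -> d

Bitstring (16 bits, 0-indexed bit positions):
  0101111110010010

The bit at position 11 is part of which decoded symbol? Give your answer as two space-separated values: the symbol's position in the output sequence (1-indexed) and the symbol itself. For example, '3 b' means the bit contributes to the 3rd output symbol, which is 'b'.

Answer: 6 b

Derivation:
Bit 0: prefix='0' (no match yet)
Bit 1: prefix='01' -> emit 'b', reset
Bit 2: prefix='0' (no match yet)
Bit 3: prefix='01' -> emit 'b', reset
Bit 4: prefix='1' (no match yet)
Bit 5: prefix='11' -> emit 'd', reset
Bit 6: prefix='1' (no match yet)
Bit 7: prefix='11' -> emit 'd', reset
Bit 8: prefix='1' (no match yet)
Bit 9: prefix='10' -> emit 'e', reset
Bit 10: prefix='0' (no match yet)
Bit 11: prefix='01' -> emit 'b', reset
Bit 12: prefix='0' (no match yet)
Bit 13: prefix='00' -> emit 'p', reset
Bit 14: prefix='1' (no match yet)
Bit 15: prefix='10' -> emit 'e', reset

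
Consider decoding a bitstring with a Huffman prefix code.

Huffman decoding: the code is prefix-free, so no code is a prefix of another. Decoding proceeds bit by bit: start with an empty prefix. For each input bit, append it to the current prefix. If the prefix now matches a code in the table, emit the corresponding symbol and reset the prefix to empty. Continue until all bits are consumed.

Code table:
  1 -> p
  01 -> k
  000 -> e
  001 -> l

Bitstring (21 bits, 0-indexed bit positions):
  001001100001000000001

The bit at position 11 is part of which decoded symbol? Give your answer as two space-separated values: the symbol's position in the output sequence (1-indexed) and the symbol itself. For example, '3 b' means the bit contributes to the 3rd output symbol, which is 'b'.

Answer: 5 k

Derivation:
Bit 0: prefix='0' (no match yet)
Bit 1: prefix='00' (no match yet)
Bit 2: prefix='001' -> emit 'l', reset
Bit 3: prefix='0' (no match yet)
Bit 4: prefix='00' (no match yet)
Bit 5: prefix='001' -> emit 'l', reset
Bit 6: prefix='1' -> emit 'p', reset
Bit 7: prefix='0' (no match yet)
Bit 8: prefix='00' (no match yet)
Bit 9: prefix='000' -> emit 'e', reset
Bit 10: prefix='0' (no match yet)
Bit 11: prefix='01' -> emit 'k', reset
Bit 12: prefix='0' (no match yet)
Bit 13: prefix='00' (no match yet)
Bit 14: prefix='000' -> emit 'e', reset
Bit 15: prefix='0' (no match yet)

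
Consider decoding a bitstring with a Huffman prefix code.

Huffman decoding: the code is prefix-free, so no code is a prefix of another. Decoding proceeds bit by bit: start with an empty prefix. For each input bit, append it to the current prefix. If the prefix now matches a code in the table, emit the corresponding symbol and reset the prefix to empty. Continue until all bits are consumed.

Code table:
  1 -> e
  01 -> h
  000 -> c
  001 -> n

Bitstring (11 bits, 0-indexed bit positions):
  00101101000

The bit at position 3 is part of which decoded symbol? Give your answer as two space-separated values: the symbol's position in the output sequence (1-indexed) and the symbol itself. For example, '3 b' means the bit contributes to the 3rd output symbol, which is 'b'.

Answer: 2 h

Derivation:
Bit 0: prefix='0' (no match yet)
Bit 1: prefix='00' (no match yet)
Bit 2: prefix='001' -> emit 'n', reset
Bit 3: prefix='0' (no match yet)
Bit 4: prefix='01' -> emit 'h', reset
Bit 5: prefix='1' -> emit 'e', reset
Bit 6: prefix='0' (no match yet)
Bit 7: prefix='01' -> emit 'h', reset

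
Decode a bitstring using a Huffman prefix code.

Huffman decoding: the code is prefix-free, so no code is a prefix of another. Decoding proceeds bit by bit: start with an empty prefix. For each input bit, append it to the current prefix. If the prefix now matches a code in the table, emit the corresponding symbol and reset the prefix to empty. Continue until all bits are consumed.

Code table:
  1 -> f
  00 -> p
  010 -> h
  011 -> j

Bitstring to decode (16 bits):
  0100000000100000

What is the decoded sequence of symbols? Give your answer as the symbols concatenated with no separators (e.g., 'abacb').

Answer: hppphpp

Derivation:
Bit 0: prefix='0' (no match yet)
Bit 1: prefix='01' (no match yet)
Bit 2: prefix='010' -> emit 'h', reset
Bit 3: prefix='0' (no match yet)
Bit 4: prefix='00' -> emit 'p', reset
Bit 5: prefix='0' (no match yet)
Bit 6: prefix='00' -> emit 'p', reset
Bit 7: prefix='0' (no match yet)
Bit 8: prefix='00' -> emit 'p', reset
Bit 9: prefix='0' (no match yet)
Bit 10: prefix='01' (no match yet)
Bit 11: prefix='010' -> emit 'h', reset
Bit 12: prefix='0' (no match yet)
Bit 13: prefix='00' -> emit 'p', reset
Bit 14: prefix='0' (no match yet)
Bit 15: prefix='00' -> emit 'p', reset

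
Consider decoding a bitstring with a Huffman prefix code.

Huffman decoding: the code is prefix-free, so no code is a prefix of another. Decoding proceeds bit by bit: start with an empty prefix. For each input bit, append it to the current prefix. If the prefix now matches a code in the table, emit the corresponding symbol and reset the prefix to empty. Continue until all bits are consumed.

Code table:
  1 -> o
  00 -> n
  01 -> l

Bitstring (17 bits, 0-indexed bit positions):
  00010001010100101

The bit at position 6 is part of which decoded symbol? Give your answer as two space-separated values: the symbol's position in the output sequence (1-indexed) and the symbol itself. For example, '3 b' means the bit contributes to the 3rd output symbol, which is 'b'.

Answer: 4 l

Derivation:
Bit 0: prefix='0' (no match yet)
Bit 1: prefix='00' -> emit 'n', reset
Bit 2: prefix='0' (no match yet)
Bit 3: prefix='01' -> emit 'l', reset
Bit 4: prefix='0' (no match yet)
Bit 5: prefix='00' -> emit 'n', reset
Bit 6: prefix='0' (no match yet)
Bit 7: prefix='01' -> emit 'l', reset
Bit 8: prefix='0' (no match yet)
Bit 9: prefix='01' -> emit 'l', reset
Bit 10: prefix='0' (no match yet)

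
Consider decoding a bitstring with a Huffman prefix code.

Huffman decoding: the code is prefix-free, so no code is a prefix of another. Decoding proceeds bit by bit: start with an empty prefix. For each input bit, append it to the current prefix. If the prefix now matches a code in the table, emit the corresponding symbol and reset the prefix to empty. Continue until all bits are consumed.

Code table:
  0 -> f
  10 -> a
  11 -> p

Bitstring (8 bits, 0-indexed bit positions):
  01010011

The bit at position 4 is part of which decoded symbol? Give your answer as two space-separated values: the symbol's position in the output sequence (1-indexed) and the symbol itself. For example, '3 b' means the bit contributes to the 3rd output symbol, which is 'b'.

Answer: 3 a

Derivation:
Bit 0: prefix='0' -> emit 'f', reset
Bit 1: prefix='1' (no match yet)
Bit 2: prefix='10' -> emit 'a', reset
Bit 3: prefix='1' (no match yet)
Bit 4: prefix='10' -> emit 'a', reset
Bit 5: prefix='0' -> emit 'f', reset
Bit 6: prefix='1' (no match yet)
Bit 7: prefix='11' -> emit 'p', reset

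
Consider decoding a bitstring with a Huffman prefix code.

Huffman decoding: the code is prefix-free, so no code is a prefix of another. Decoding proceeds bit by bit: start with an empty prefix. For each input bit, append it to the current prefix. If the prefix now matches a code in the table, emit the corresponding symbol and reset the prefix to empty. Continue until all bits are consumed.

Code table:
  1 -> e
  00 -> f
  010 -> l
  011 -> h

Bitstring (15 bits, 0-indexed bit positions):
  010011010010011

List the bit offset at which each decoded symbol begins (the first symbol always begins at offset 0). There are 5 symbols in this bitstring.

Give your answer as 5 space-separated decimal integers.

Answer: 0 3 6 9 12

Derivation:
Bit 0: prefix='0' (no match yet)
Bit 1: prefix='01' (no match yet)
Bit 2: prefix='010' -> emit 'l', reset
Bit 3: prefix='0' (no match yet)
Bit 4: prefix='01' (no match yet)
Bit 5: prefix='011' -> emit 'h', reset
Bit 6: prefix='0' (no match yet)
Bit 7: prefix='01' (no match yet)
Bit 8: prefix='010' -> emit 'l', reset
Bit 9: prefix='0' (no match yet)
Bit 10: prefix='01' (no match yet)
Bit 11: prefix='010' -> emit 'l', reset
Bit 12: prefix='0' (no match yet)
Bit 13: prefix='01' (no match yet)
Bit 14: prefix='011' -> emit 'h', reset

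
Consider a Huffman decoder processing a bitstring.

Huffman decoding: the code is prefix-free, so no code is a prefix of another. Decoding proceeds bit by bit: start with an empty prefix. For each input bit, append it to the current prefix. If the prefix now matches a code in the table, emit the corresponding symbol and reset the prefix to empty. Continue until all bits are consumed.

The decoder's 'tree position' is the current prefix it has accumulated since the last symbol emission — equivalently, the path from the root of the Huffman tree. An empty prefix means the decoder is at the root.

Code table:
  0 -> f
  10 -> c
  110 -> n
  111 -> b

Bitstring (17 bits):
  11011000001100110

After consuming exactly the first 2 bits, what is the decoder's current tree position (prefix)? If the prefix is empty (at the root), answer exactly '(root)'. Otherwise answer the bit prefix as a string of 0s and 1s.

Bit 0: prefix='1' (no match yet)
Bit 1: prefix='11' (no match yet)

Answer: 11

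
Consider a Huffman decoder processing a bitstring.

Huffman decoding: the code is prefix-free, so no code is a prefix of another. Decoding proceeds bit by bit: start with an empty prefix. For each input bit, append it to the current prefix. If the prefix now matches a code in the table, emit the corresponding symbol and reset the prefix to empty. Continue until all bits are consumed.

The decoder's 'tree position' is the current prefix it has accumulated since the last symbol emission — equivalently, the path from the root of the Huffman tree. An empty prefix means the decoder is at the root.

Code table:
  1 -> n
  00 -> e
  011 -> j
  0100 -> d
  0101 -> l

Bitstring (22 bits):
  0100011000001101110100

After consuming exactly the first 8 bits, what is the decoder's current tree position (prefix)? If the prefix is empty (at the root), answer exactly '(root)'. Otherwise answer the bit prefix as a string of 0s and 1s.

Bit 0: prefix='0' (no match yet)
Bit 1: prefix='01' (no match yet)
Bit 2: prefix='010' (no match yet)
Bit 3: prefix='0100' -> emit 'd', reset
Bit 4: prefix='0' (no match yet)
Bit 5: prefix='01' (no match yet)
Bit 6: prefix='011' -> emit 'j', reset
Bit 7: prefix='0' (no match yet)

Answer: 0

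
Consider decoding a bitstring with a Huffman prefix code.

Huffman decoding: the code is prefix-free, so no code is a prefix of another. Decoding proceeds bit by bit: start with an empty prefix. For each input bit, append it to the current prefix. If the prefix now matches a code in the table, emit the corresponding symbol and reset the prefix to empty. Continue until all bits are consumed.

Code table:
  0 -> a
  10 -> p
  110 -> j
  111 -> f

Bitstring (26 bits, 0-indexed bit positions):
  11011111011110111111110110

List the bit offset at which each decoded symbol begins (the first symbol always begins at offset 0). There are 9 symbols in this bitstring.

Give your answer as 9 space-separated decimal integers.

Answer: 0 3 6 9 12 14 17 20 23

Derivation:
Bit 0: prefix='1' (no match yet)
Bit 1: prefix='11' (no match yet)
Bit 2: prefix='110' -> emit 'j', reset
Bit 3: prefix='1' (no match yet)
Bit 4: prefix='11' (no match yet)
Bit 5: prefix='111' -> emit 'f', reset
Bit 6: prefix='1' (no match yet)
Bit 7: prefix='11' (no match yet)
Bit 8: prefix='110' -> emit 'j', reset
Bit 9: prefix='1' (no match yet)
Bit 10: prefix='11' (no match yet)
Bit 11: prefix='111' -> emit 'f', reset
Bit 12: prefix='1' (no match yet)
Bit 13: prefix='10' -> emit 'p', reset
Bit 14: prefix='1' (no match yet)
Bit 15: prefix='11' (no match yet)
Bit 16: prefix='111' -> emit 'f', reset
Bit 17: prefix='1' (no match yet)
Bit 18: prefix='11' (no match yet)
Bit 19: prefix='111' -> emit 'f', reset
Bit 20: prefix='1' (no match yet)
Bit 21: prefix='11' (no match yet)
Bit 22: prefix='110' -> emit 'j', reset
Bit 23: prefix='1' (no match yet)
Bit 24: prefix='11' (no match yet)
Bit 25: prefix='110' -> emit 'j', reset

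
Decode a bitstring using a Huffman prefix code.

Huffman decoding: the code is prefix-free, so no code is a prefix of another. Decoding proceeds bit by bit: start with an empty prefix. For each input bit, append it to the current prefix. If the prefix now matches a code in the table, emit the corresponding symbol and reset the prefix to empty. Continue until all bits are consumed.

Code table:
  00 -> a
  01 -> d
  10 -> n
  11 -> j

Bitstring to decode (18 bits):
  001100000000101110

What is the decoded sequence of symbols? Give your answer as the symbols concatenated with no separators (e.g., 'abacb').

Answer: ajaaaanjn

Derivation:
Bit 0: prefix='0' (no match yet)
Bit 1: prefix='00' -> emit 'a', reset
Bit 2: prefix='1' (no match yet)
Bit 3: prefix='11' -> emit 'j', reset
Bit 4: prefix='0' (no match yet)
Bit 5: prefix='00' -> emit 'a', reset
Bit 6: prefix='0' (no match yet)
Bit 7: prefix='00' -> emit 'a', reset
Bit 8: prefix='0' (no match yet)
Bit 9: prefix='00' -> emit 'a', reset
Bit 10: prefix='0' (no match yet)
Bit 11: prefix='00' -> emit 'a', reset
Bit 12: prefix='1' (no match yet)
Bit 13: prefix='10' -> emit 'n', reset
Bit 14: prefix='1' (no match yet)
Bit 15: prefix='11' -> emit 'j', reset
Bit 16: prefix='1' (no match yet)
Bit 17: prefix='10' -> emit 'n', reset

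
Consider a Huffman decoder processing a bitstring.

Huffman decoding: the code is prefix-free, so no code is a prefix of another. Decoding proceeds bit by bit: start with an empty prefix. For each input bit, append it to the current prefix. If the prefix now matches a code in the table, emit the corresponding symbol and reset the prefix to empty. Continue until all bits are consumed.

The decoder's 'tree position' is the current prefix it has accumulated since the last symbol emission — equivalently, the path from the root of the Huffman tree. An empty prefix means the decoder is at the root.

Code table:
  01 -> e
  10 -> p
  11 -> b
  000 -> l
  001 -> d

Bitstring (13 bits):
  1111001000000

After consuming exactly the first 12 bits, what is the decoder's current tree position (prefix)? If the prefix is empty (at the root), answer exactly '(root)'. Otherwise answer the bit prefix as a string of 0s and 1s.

Answer: 00

Derivation:
Bit 0: prefix='1' (no match yet)
Bit 1: prefix='11' -> emit 'b', reset
Bit 2: prefix='1' (no match yet)
Bit 3: prefix='11' -> emit 'b', reset
Bit 4: prefix='0' (no match yet)
Bit 5: prefix='00' (no match yet)
Bit 6: prefix='001' -> emit 'd', reset
Bit 7: prefix='0' (no match yet)
Bit 8: prefix='00' (no match yet)
Bit 9: prefix='000' -> emit 'l', reset
Bit 10: prefix='0' (no match yet)
Bit 11: prefix='00' (no match yet)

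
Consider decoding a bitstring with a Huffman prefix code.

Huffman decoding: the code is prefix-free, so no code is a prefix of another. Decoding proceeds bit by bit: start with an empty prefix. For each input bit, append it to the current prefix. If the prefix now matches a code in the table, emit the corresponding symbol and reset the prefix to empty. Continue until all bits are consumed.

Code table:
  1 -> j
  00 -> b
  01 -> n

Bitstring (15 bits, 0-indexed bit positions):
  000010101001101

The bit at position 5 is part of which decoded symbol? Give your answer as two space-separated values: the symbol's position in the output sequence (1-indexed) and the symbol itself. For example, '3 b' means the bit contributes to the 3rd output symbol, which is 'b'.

Bit 0: prefix='0' (no match yet)
Bit 1: prefix='00' -> emit 'b', reset
Bit 2: prefix='0' (no match yet)
Bit 3: prefix='00' -> emit 'b', reset
Bit 4: prefix='1' -> emit 'j', reset
Bit 5: prefix='0' (no match yet)
Bit 6: prefix='01' -> emit 'n', reset
Bit 7: prefix='0' (no match yet)
Bit 8: prefix='01' -> emit 'n', reset
Bit 9: prefix='0' (no match yet)

Answer: 4 n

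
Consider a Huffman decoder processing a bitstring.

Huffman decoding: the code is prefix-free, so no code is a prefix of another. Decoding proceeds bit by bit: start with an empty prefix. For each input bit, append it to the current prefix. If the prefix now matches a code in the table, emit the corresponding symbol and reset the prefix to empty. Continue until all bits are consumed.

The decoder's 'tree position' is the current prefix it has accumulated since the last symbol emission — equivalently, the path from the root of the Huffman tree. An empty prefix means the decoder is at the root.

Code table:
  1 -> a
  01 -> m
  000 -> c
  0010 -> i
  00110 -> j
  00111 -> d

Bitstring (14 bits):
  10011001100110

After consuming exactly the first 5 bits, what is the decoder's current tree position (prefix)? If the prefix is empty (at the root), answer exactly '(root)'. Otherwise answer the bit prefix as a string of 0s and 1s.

Answer: 0011

Derivation:
Bit 0: prefix='1' -> emit 'a', reset
Bit 1: prefix='0' (no match yet)
Bit 2: prefix='00' (no match yet)
Bit 3: prefix='001' (no match yet)
Bit 4: prefix='0011' (no match yet)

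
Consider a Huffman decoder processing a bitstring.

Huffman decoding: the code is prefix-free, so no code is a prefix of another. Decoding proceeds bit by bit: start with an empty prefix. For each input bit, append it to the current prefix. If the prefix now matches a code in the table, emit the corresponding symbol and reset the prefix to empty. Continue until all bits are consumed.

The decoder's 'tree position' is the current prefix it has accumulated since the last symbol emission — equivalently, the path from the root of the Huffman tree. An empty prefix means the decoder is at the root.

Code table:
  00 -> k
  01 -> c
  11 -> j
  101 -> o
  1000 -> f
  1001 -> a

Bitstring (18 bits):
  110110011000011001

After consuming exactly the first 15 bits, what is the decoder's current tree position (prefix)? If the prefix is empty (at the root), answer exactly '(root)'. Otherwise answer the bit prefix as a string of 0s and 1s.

Bit 0: prefix='1' (no match yet)
Bit 1: prefix='11' -> emit 'j', reset
Bit 2: prefix='0' (no match yet)
Bit 3: prefix='01' -> emit 'c', reset
Bit 4: prefix='1' (no match yet)
Bit 5: prefix='10' (no match yet)
Bit 6: prefix='100' (no match yet)
Bit 7: prefix='1001' -> emit 'a', reset
Bit 8: prefix='1' (no match yet)
Bit 9: prefix='10' (no match yet)
Bit 10: prefix='100' (no match yet)
Bit 11: prefix='1000' -> emit 'f', reset
Bit 12: prefix='0' (no match yet)
Bit 13: prefix='01' -> emit 'c', reset
Bit 14: prefix='1' (no match yet)

Answer: 1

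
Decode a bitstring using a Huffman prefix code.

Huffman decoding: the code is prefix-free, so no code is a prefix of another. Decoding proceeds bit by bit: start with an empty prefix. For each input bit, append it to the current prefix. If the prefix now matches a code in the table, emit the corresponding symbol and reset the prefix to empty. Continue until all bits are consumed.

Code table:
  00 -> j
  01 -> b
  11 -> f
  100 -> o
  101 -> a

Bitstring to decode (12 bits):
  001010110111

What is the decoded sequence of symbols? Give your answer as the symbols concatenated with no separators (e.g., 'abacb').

Bit 0: prefix='0' (no match yet)
Bit 1: prefix='00' -> emit 'j', reset
Bit 2: prefix='1' (no match yet)
Bit 3: prefix='10' (no match yet)
Bit 4: prefix='101' -> emit 'a', reset
Bit 5: prefix='0' (no match yet)
Bit 6: prefix='01' -> emit 'b', reset
Bit 7: prefix='1' (no match yet)
Bit 8: prefix='10' (no match yet)
Bit 9: prefix='101' -> emit 'a', reset
Bit 10: prefix='1' (no match yet)
Bit 11: prefix='11' -> emit 'f', reset

Answer: jabaf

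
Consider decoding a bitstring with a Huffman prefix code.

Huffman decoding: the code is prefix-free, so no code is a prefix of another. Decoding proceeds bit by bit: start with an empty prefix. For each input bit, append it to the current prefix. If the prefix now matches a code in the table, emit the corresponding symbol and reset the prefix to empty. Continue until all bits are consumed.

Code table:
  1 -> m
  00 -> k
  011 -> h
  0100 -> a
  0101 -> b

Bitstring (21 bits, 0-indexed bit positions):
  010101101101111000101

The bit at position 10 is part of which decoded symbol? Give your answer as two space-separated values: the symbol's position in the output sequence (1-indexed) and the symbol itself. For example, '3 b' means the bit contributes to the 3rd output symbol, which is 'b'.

Bit 0: prefix='0' (no match yet)
Bit 1: prefix='01' (no match yet)
Bit 2: prefix='010' (no match yet)
Bit 3: prefix='0101' -> emit 'b', reset
Bit 4: prefix='0' (no match yet)
Bit 5: prefix='01' (no match yet)
Bit 6: prefix='011' -> emit 'h', reset
Bit 7: prefix='0' (no match yet)
Bit 8: prefix='01' (no match yet)
Bit 9: prefix='011' -> emit 'h', reset
Bit 10: prefix='0' (no match yet)
Bit 11: prefix='01' (no match yet)
Bit 12: prefix='011' -> emit 'h', reset
Bit 13: prefix='1' -> emit 'm', reset
Bit 14: prefix='1' -> emit 'm', reset

Answer: 4 h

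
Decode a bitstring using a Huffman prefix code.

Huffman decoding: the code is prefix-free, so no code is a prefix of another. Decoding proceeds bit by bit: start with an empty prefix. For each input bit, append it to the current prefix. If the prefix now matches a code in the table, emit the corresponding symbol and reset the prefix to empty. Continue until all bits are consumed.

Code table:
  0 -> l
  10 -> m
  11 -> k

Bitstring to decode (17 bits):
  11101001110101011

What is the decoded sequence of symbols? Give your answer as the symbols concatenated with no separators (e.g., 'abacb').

Answer: kmmlkmmmk

Derivation:
Bit 0: prefix='1' (no match yet)
Bit 1: prefix='11' -> emit 'k', reset
Bit 2: prefix='1' (no match yet)
Bit 3: prefix='10' -> emit 'm', reset
Bit 4: prefix='1' (no match yet)
Bit 5: prefix='10' -> emit 'm', reset
Bit 6: prefix='0' -> emit 'l', reset
Bit 7: prefix='1' (no match yet)
Bit 8: prefix='11' -> emit 'k', reset
Bit 9: prefix='1' (no match yet)
Bit 10: prefix='10' -> emit 'm', reset
Bit 11: prefix='1' (no match yet)
Bit 12: prefix='10' -> emit 'm', reset
Bit 13: prefix='1' (no match yet)
Bit 14: prefix='10' -> emit 'm', reset
Bit 15: prefix='1' (no match yet)
Bit 16: prefix='11' -> emit 'k', reset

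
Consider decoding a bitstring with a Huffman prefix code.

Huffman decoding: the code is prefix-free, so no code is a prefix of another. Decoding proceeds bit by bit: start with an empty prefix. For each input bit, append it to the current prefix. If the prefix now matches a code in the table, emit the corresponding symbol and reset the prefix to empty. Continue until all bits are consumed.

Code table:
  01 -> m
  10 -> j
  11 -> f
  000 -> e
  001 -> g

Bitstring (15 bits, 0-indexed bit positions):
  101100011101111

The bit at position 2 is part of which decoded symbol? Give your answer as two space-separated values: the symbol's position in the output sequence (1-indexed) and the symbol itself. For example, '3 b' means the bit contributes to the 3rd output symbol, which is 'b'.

Answer: 2 f

Derivation:
Bit 0: prefix='1' (no match yet)
Bit 1: prefix='10' -> emit 'j', reset
Bit 2: prefix='1' (no match yet)
Bit 3: prefix='11' -> emit 'f', reset
Bit 4: prefix='0' (no match yet)
Bit 5: prefix='00' (no match yet)
Bit 6: prefix='000' -> emit 'e', reset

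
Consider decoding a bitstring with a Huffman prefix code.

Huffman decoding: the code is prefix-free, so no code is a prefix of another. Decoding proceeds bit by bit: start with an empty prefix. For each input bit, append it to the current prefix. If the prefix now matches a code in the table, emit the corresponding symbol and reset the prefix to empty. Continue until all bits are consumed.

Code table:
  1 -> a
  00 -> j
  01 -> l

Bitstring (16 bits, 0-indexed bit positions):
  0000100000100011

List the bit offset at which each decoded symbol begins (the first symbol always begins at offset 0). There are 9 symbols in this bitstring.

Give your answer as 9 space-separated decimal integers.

Bit 0: prefix='0' (no match yet)
Bit 1: prefix='00' -> emit 'j', reset
Bit 2: prefix='0' (no match yet)
Bit 3: prefix='00' -> emit 'j', reset
Bit 4: prefix='1' -> emit 'a', reset
Bit 5: prefix='0' (no match yet)
Bit 6: prefix='00' -> emit 'j', reset
Bit 7: prefix='0' (no match yet)
Bit 8: prefix='00' -> emit 'j', reset
Bit 9: prefix='0' (no match yet)
Bit 10: prefix='01' -> emit 'l', reset
Bit 11: prefix='0' (no match yet)
Bit 12: prefix='00' -> emit 'j', reset
Bit 13: prefix='0' (no match yet)
Bit 14: prefix='01' -> emit 'l', reset
Bit 15: prefix='1' -> emit 'a', reset

Answer: 0 2 4 5 7 9 11 13 15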